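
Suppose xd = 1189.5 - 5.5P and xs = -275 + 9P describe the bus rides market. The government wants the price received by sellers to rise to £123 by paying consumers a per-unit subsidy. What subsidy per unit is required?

Required subsidy s = £58 per unit

At a seller price of 123, quantity supplied is -275 + 9·123 = 832.
Buyers absorb 832 only when they pay Pb with 1189.5 − 5.5·Pb = 832, i.e. Pb = 65.
s = Ps − Pb = 123 − 65 = 58.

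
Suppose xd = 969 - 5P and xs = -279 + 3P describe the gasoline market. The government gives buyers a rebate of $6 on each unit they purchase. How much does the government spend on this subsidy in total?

Government cost = $1201.5

Pre-subsidy: 969 - 5P = -279 + 3P gives P* = 156, x* = 189.
With the rebate, buyers effectively pay Pb = Ps − 6, where Ps is the price sellers receive.
Demand in terms of Ps becomes xd = 969 − 5(Ps − 6) = 999 - 5Ps. Setting this equal to supply: 999 - 5Ps = -279 + 3Ps, so Ps = 159.75.
Buyers pay Pb = 159.75 − 6 = 153.75; x' = -279 + 3·159.75 = 200.25.
Government outlay = subsidy × quantity = 6 × 200.25 = 1201.5.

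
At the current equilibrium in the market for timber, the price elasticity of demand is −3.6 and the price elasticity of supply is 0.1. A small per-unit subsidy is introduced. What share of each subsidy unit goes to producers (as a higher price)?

Producer share = 36/37

For a small subsidy around the equilibrium, the benefit split depends on the relative slopes, which at a point are proportional to the elasticities.
Buyer share = εs/(εs + |εd|) = 0.1/(0.1 + 3.6) = 1/37; seller share = |εd|/(εs + |εd|) = 36/37.
So producers capture 36/37 of the subsidy.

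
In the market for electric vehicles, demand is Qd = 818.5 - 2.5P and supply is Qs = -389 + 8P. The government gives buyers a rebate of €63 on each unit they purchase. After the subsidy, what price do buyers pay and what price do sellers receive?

Pre-subsidy: 818.5 - 2.5P = -389 + 8P gives P* = 115, Q* = 531.
With the rebate, buyers effectively pay Pb = Ps − 63, where Ps is the price sellers receive.
Demand in terms of Ps becomes Qd = 818.5 − 2.5(Ps − 63) = 976 - 2.5Ps. Setting this equal to supply: 976 - 2.5Ps = -389 + 8Ps, so Ps = 130.
Buyers pay Pb = 130 − 63 = 67; Q' = -389 + 8·130 = 651.

Buyers pay €67; sellers receive €130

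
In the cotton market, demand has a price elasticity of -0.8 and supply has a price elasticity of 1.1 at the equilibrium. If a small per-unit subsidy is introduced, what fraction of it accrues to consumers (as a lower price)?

For a small subsidy around the equilibrium, the benefit split depends on the relative slopes, which at a point are proportional to the elasticities.
Buyer share = εs/(εs + |εd|) = 1.1/(1.1 + 0.8) = 11/19; seller share = |εd|/(εs + |εd|) = 8/19.

Consumer share = 11/19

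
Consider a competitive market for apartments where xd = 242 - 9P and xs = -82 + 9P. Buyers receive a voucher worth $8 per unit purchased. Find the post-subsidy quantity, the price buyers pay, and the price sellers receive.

Pre-subsidy: 242 - 9P = -82 + 9P gives P* = 18, x* = 80.
With the rebate, buyers effectively pay Pb = Ps − 8, where Ps is the price sellers receive.
Demand in terms of Ps becomes xd = 242 − 9(Ps − 8) = 314 - 9Ps. Setting this equal to supply: 314 - 9Ps = -82 + 9Ps, so Ps = 22.
Buyers pay Pb = 22 − 8 = 14; x' = -82 + 9·22 = 116.

x' = 116; buyers pay $14; sellers receive $22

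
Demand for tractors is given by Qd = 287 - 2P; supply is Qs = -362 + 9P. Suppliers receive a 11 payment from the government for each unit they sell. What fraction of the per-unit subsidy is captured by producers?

Pre-subsidy: 287 - 2P = -362 + 9P gives P* = 59, Q* = 169.
With the subsidy, sellers receive Ps = Pb + 11 for each unit, where Pb is the price buyers pay.
Supply in terms of Pb becomes Qs = -362 + 9(Pb + 11) = -263 + 9Pb. Setting this equal to demand: 287 - 2Pb = -263 + 9Pb, so Pb = 50.
Sellers receive Ps = 50 + 11 = 61; Q' = 287 − 2·50 = 187.
Buyers' price falls by P* − Pb = 59 − 50 = 9; sellers' price rises by Ps − P* = 61 − 59 = 2.
So producers capture 2/11 = 2/11 of each unit of subsidy.

Producer share = 2/11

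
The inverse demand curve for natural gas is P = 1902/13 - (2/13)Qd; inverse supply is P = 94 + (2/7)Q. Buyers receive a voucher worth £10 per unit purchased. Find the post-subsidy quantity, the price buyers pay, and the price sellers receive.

Pre-subsidy: 1902/13 - (2/13)Q = 94 + (2/7)Q gives Q* = 119 and P* = 128.
With the rebate, buyers effectively pay Pb = Ps − 10, where Ps is the price sellers receive.
On the curves, Pb = 1902/13 - (2/13)Q and Ps = 94 + (2/7)Q; the wedge Ps − Pb = 10 gives 94 + (2/7)Q − (1902/13 - (2/13)Q) = 10, so Q' = 141.75.
Then Pb = 1902/13 − (2/13)·141.75 = 124.5 and Ps = 94 + (2/7)·141.75 = 134.5.

Q' = 141.75; buyers pay £124.5; sellers receive £134.5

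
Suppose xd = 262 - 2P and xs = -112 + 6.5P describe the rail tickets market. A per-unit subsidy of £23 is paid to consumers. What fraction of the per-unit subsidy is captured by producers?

Pre-subsidy: 262 - 2P = -112 + 6.5P gives P* = 44, x* = 174.
With the rebate, buyers effectively pay Pb = Ps − 23, where Ps is the price sellers receive.
Demand in terms of Ps becomes xd = 262 − 2(Ps − 23) = 308 - 2Ps. Setting this equal to supply: 308 - 2Ps = -112 + 6.5Ps, so Ps = 840/17.
Buyers pay Pb = 840/17 − 23 = 449/17; x' = -112 + 6.5·(840/17) = 3556/17.
Buyers' price falls by P* − Pb = 44 − 449/17 = 299/17; sellers' price rises by Ps − P* = 840/17 − 44 = 92/17.
So producers capture (92/17)/23 = 4/17 of each unit of subsidy.

Producer share = 4/17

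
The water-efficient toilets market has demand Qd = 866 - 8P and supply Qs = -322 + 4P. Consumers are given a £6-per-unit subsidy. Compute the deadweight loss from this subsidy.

Deadweight loss = £48

Pre-subsidy: 866 - 8P = -322 + 4P gives P* = 99, Q* = 74.
With the rebate, buyers effectively pay Pb = Ps − 6, where Ps is the price sellers receive.
Demand in terms of Ps becomes Qd = 866 − 8(Ps − 6) = 914 - 8Ps. Setting this equal to supply: 914 - 8Ps = -322 + 4Ps, so Ps = 103.
Buyers pay Pb = 103 − 6 = 97; Q' = -322 + 4·103 = 90.
The subsidy expands output by 90 − 74 = 16 past the efficient level; on those units the gap between marginal cost and willingness to pay runs from 0 up to 6.
DWL = ½ × 6 × 16 = 48.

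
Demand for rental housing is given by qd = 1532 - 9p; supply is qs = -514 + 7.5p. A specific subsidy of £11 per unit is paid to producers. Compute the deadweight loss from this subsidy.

Deadweight loss = £247.5

Pre-subsidy: 1532 - 9p = -514 + 7.5p gives p* = 124, q* = 416.
With the subsidy, sellers receive ps = pb + 11 for each unit, where pb is the price buyers pay.
Supply in terms of pb becomes qs = -514 + 7.5(pb + 11) = -431.5 + 7.5pb. Setting this equal to demand: 1532 - 9pb = -431.5 + 7.5pb, so pb = 119.
Sellers receive ps = 119 + 11 = 130; q' = 1532 − 9·119 = 461.
The subsidy expands output by 461 − 416 = 45 past the efficient level; on those units the gap between marginal cost and willingness to pay runs from 0 up to 11.
DWL = ½ × 11 × 45 = 247.5.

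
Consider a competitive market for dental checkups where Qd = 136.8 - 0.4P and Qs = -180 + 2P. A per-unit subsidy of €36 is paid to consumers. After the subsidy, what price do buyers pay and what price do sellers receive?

Pre-subsidy: 136.8 - 0.4P = -180 + 2P gives P* = 132, Q* = 84.
With the rebate, buyers effectively pay Pb = Ps − 36, where Ps is the price sellers receive.
Demand in terms of Ps becomes Qd = 136.8 − 0.4(Ps − 36) = 151.2 - 0.4Ps. Setting this equal to supply: 151.2 - 0.4Ps = -180 + 2Ps, so Ps = 138.
Buyers pay Pb = 138 − 36 = 102; Q' = -180 + 2·138 = 96.

Buyers pay €102; sellers receive €138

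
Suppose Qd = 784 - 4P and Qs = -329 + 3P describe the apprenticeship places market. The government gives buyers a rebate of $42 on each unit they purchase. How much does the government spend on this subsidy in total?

Government cost = $9240

Pre-subsidy: 784 - 4P = -329 + 3P gives P* = 159, Q* = 148.
With the rebate, buyers effectively pay Pb = Ps − 42, where Ps is the price sellers receive.
Demand in terms of Ps becomes Qd = 784 − 4(Ps − 42) = 952 - 4Ps. Setting this equal to supply: 952 - 4Ps = -329 + 3Ps, so Ps = 183.
Buyers pay Pb = 183 − 42 = 141; Q' = -329 + 3·183 = 220.
Government outlay = subsidy × quantity = 42 × 220 = 9240.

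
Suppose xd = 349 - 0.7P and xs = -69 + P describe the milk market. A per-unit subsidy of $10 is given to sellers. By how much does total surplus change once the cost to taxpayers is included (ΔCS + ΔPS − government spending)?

Pre-subsidy: 349 - 0.7P = -69 + P gives P* = 4180/17, x* = 3007/17.
With the subsidy, sellers receive Ps = Pb + 10 for each unit, where Pb is the price buyers pay.
Supply in terms of Pb becomes xs = -69 + 1(Pb + 10) = -59 + Pb. Setting this equal to demand: 349 - 0.7Pb = -59 + Pb, so Pb = 240.
Sellers receive Ps = 240 + 10 = 250; x' = 349 − 0.7·240 = 181.
ΔCS = ½(3007/17 + 181)(4180/17 − 240) = 304200/289; ΔPS = ½(3007/17 + 181)(250 − 4180/17) = 212940/289.
Government spending = 10 × 181 = 1810.
Net change = 304200/289 + 212940/289 − 1810 = -350/17. The loss equals the DWL triangle ½·10·70/17.

Net change in total surplus = -350/17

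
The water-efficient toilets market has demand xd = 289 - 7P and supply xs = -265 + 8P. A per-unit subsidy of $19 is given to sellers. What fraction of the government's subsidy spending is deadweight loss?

DWL / government spending = 532/1521

Pre-subsidy: 289 - 7P = -265 + 8P gives P* = 554/15, x* = 457/15.
With the subsidy, sellers receive Ps = Pb + 19 for each unit, where Pb is the price buyers pay.
Supply in terms of Pb becomes xs = -265 + 8(Pb + 19) = -113 + 8Pb. Setting this equal to demand: 289 - 7Pb = -113 + 8Pb, so Pb = 26.8.
Sellers receive Ps = 26.8 + 19 = 45.8; x' = 289 − 7·26.8 = 101.4.
ΔCS = ½(457/15 + 101.4)(554/15 − 26.8) = 150328/225; ΔPS = ½(457/15 + 101.4)(45.8 − 554/15) = 131537/225.
Government spending = 19 × 101.4 = 1926.6.
DWL = ½ × 19 × (101.4 − 457/15) = 10108/15; fraction = (10108/15) / 1926.6 = 532/1521.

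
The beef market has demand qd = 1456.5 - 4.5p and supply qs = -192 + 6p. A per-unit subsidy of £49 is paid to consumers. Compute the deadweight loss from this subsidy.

Deadweight loss = £3087

Pre-subsidy: 1456.5 - 4.5p = -192 + 6p gives p* = 157, q* = 750.
With the rebate, buyers effectively pay pb = ps − 49, where ps is the price sellers receive.
Demand in terms of ps becomes qd = 1456.5 − 4.5(ps − 49) = 1677 - 4.5ps. Setting this equal to supply: 1677 - 4.5ps = -192 + 6ps, so ps = 178.
Buyers pay pb = 178 − 49 = 129; q' = -192 + 6·178 = 876.
The subsidy expands output by 876 − 750 = 126 past the efficient level; on those units the gap between marginal cost and willingness to pay runs from 0 up to 49.
DWL = ½ × 49 × 126 = 3087.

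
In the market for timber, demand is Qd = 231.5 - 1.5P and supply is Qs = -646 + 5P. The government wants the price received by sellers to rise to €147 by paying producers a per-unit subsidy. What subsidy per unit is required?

At a seller price of 147, quantity supplied is -646 + 5·147 = 89.
Buyers absorb 89 only when they pay Pb with 231.5 − 1.5·Pb = 89, i.e. Pb = 95.
s = Ps − Pb = 147 − 95 = 52.

Required subsidy s = €52 per unit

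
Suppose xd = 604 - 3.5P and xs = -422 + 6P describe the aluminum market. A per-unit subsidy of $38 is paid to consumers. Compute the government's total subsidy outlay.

Government cost = $11780

Pre-subsidy: 604 - 3.5P = -422 + 6P gives P* = 108, x* = 226.
With the rebate, buyers effectively pay Pb = Ps − 38, where Ps is the price sellers receive.
Demand in terms of Ps becomes xd = 604 − 3.5(Ps − 38) = 737 - 3.5Ps. Setting this equal to supply: 737 - 3.5Ps = -422 + 6Ps, so Ps = 122.
Buyers pay Pb = 122 − 38 = 84; x' = -422 + 6·122 = 310.
Government outlay = subsidy × quantity = 38 × 310 = 11780.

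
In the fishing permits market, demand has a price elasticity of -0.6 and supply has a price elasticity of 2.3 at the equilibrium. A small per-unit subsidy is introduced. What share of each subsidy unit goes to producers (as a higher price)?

Producer share = 6/29

For a small subsidy around the equilibrium, the benefit split depends on the relative slopes, which at a point are proportional to the elasticities.
Buyer share = εs/(εs + |εd|) = 2.3/(2.3 + 0.6) = 23/29; seller share = |εd|/(εs + |εd|) = 6/29.
So producers capture 6/29 of the subsidy.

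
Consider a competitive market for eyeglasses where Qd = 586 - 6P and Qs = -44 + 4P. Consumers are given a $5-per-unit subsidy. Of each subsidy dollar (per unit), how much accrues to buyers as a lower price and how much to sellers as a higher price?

Buyers gain $2 per unit; sellers gain $3 per unit

Pre-subsidy: 586 - 6P = -44 + 4P gives P* = 63, Q* = 208.
With the rebate, buyers effectively pay Pb = Ps − 5, where Ps is the price sellers receive.
Demand in terms of Ps becomes Qd = 586 − 6(Ps − 5) = 616 - 6Ps. Setting this equal to supply: 616 - 6Ps = -44 + 4Ps, so Ps = 66.
Buyers pay Pb = 66 − 5 = 61; Q' = -44 + 4·66 = 220.
Buyers' price falls by P* − Pb = 63 − 61 = 2; sellers' price rises by Ps − P* = 66 − 63 = 3.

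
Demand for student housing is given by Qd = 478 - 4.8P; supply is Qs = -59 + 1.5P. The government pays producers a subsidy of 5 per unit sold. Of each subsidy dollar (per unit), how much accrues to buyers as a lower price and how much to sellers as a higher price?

Pre-subsidy: 478 - 4.8P = -59 + 1.5P gives P* = 1790/21, Q* = 482/7.
With the subsidy, sellers receive Ps = Pb + 5 for each unit, where Pb is the price buyers pay.
Supply in terms of Pb becomes Qs = -59 + 1.5(Pb + 5) = -51.5 + 1.5Pb. Setting this equal to demand: 478 - 4.8Pb = -51.5 + 1.5Pb, so Pb = 1765/21.
Sellers receive Ps = 1765/21 + 5 = 1870/21; Q' = 478 − 4.8·(1765/21) = 522/7.
Buyers' price falls by P* − Pb = 1790/21 − 1765/21 = 25/21; sellers' price rises by Ps − P* = 1870/21 − 1790/21 = 80/21.

Buyers gain 25/21 per unit; sellers gain 80/21 per unit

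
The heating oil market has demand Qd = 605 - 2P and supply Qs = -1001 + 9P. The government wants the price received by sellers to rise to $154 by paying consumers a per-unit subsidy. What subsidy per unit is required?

Required subsidy s = $44 per unit

At a seller price of 154, quantity supplied is -1001 + 9·154 = 385.
Buyers absorb 385 only when they pay Pb with 605 − 2·Pb = 385, i.e. Pb = 110.
s = Ps − Pb = 154 − 110 = 44.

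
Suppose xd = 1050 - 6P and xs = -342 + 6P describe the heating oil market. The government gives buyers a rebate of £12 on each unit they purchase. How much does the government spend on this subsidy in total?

Government cost = £4680

Pre-subsidy: 1050 - 6P = -342 + 6P gives P* = 116, x* = 354.
With the rebate, buyers effectively pay Pb = Ps − 12, where Ps is the price sellers receive.
Demand in terms of Ps becomes xd = 1050 − 6(Ps − 12) = 1122 - 6Ps. Setting this equal to supply: 1122 - 6Ps = -342 + 6Ps, so Ps = 122.
Buyers pay Pb = 122 − 12 = 110; x' = -342 + 6·122 = 390.
Government outlay = subsidy × quantity = 12 × 390 = 4680.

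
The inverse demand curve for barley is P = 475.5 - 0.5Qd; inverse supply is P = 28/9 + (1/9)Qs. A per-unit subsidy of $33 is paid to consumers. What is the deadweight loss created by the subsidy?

Pre-subsidy: 475.5 - 0.5Q = 28/9 + (1/9)Q gives Q* = 773 and P* = 89.
With the rebate, buyers effectively pay Pb = Ps − 33, where Ps is the price sellers receive.
On the curves, Pb = 475.5 - 0.5Q and Ps = 28/9 + (1/9)Q; the wedge Ps − Pb = 33 gives 28/9 + (1/9)Q − (475.5 - 0.5Q) = 33, so Q' = 827.
Then Pb = 475.5 − 0.5·827 = 62 and Ps = 28/9 + (1/9)·827 = 95.
The subsidy expands output by 827 − 773 = 54 past the efficient level; on those units the gap between marginal cost and willingness to pay runs from 0 up to 33.
DWL = ½ × 33 × 54 = 891.

Deadweight loss = $891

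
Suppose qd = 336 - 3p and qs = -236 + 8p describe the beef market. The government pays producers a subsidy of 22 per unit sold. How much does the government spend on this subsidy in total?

Government cost = 5016

Pre-subsidy: 336 - 3p = -236 + 8p gives p* = 52, q* = 180.
With the subsidy, sellers receive ps = pb + 22 for each unit, where pb is the price buyers pay.
Supply in terms of pb becomes qs = -236 + 8(pb + 22) = -60 + 8pb. Setting this equal to demand: 336 - 3pb = -60 + 8pb, so pb = 36.
Sellers receive ps = 36 + 22 = 58; q' = 336 − 3·36 = 228.
Government outlay = subsidy × quantity = 22 × 228 = 5016.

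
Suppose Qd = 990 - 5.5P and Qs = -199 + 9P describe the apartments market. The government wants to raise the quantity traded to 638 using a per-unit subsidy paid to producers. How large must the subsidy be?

At Q = 638, invert demand for the buyer price: Pb = (990 − 638)/5.5 = 64; invert supply for the seller price: Ps = (638 − (-199))/9 = 93.
The subsidy must fill the gap: s = Ps − Pb = 93 − 64 = 29.

Required subsidy s = 29 per unit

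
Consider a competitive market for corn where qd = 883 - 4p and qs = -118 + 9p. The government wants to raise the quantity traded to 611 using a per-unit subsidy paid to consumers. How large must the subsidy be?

Required subsidy s = 13 per unit

At q = 611, invert demand for the buyer price: pb = (883 − 611)/4 = 68; invert supply for the seller price: ps = (611 − (-118))/9 = 81.
The subsidy must fill the gap: s = ps − pb = 81 − 68 = 13.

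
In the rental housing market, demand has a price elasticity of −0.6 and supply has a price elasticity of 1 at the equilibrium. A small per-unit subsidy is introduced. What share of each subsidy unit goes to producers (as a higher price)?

For a small subsidy around the equilibrium, the benefit split depends on the relative slopes, which at a point are proportional to the elasticities.
Buyer share = εs/(εs + |εd|) = 1/(1 + 0.6) = 0.625; seller share = |εd|/(εs + |εd|) = 0.375.
So producers capture 0.375 of the subsidy.

Producer share = 0.375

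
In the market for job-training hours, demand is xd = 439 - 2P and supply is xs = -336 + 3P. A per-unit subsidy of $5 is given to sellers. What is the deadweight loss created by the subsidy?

Pre-subsidy: 439 - 2P = -336 + 3P gives P* = 155, x* = 129.
With the subsidy, sellers receive Ps = Pb + 5 for each unit, where Pb is the price buyers pay.
Supply in terms of Pb becomes xs = -336 + 3(Pb + 5) = -321 + 3Pb. Setting this equal to demand: 439 - 2Pb = -321 + 3Pb, so Pb = 152.
Sellers receive Ps = 152 + 5 = 157; x' = 439 − 2·152 = 135.
The subsidy expands output by 135 − 129 = 6 past the efficient level; on those units the gap between marginal cost and willingness to pay runs from 0 up to 5.
DWL = ½ × 5 × 6 = 15.

Deadweight loss = $15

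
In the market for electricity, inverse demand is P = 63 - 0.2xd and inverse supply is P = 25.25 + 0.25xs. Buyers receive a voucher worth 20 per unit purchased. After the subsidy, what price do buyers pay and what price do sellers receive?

Buyers pay 112/3; sellers receive 172/3

Pre-subsidy: 63 - 0.2x = 25.25 + 0.25x gives x* = 755/9 and P* = 416/9.
With the rebate, buyers effectively pay Pb = Ps − 20, where Ps is the price sellers receive.
On the curves, Pb = 63 - 0.2x and Ps = 25.25 + 0.25x; the wedge Ps − Pb = 20 gives 25.25 + 0.25x − (63 - 0.2x) = 20, so x' = 385/3.
Then Pb = 63 − 0.2·(385/3) = 112/3 and Ps = 25.25 + 0.25·(385/3) = 172/3.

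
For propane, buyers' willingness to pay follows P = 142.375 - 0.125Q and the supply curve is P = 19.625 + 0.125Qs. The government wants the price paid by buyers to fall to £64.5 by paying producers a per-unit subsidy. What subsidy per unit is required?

Required subsidy s = £33 per unit

At a buyer price of 64.5, quantity demanded is 1139 − 8·64.5 = 623.
Sellers supply 623 only when they receive Ps = 19.625 + 0.125·623 = 97.5.
s = Ps − Pb = 97.5 − 64.5 = 33.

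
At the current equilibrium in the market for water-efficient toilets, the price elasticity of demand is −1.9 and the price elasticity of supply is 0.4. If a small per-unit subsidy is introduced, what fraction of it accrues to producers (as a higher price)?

Producer share = 19/23

For a small subsidy around the equilibrium, the benefit split depends on the relative slopes, which at a point are proportional to the elasticities.
Buyer share = εs/(εs + |εd|) = 0.4/(0.4 + 1.9) = 4/23; seller share = |εd|/(εs + |εd|) = 19/23.
So producers capture 19/23 of the subsidy.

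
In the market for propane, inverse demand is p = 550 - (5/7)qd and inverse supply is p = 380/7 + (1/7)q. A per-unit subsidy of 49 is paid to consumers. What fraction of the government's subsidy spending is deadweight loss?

DWL / government spending = 343/7626

Pre-subsidy: 550 - (5/7)q = 380/7 + (1/7)q gives q* = 1735/3 and p* = 2875/21.
With the rebate, buyers effectively pay pb = ps − 49, where ps is the price sellers receive.
On the curves, pb = 550 - (5/7)q and ps = 380/7 + (1/7)q; the wedge ps − pb = 49 gives 380/7 + (1/7)q − (550 - (5/7)q) = 49, so q' = 635.5.
Then pb = 550 − (5/7)·635.5 = 1345/14 and ps = 380/7 + (1/7)·635.5 = 2031/14.
ΔCS = ½(1735/3 + 635.5)(2875/21 − 1345/14) = 1784335/72; ΔPS = ½(1735/3 + 635.5)(2031/14 − 2875/21) = 356867/72.
Government spending = 49 × 635.5 = 31139.5.
DWL = ½ × 49 × (635.5 − 1735/3) = 16807/12; fraction = (16807/12) / 31139.5 = 343/7626.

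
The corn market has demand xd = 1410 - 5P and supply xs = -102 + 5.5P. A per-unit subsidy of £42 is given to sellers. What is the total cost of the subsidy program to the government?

Pre-subsidy: 1410 - 5P = -102 + 5.5P gives P* = 144, x* = 690.
With the subsidy, sellers receive Ps = Pb + 42 for each unit, where Pb is the price buyers pay.
Supply in terms of Pb becomes xs = -102 + 5.5(Pb + 42) = 129 + 5.5Pb. Setting this equal to demand: 1410 - 5Pb = 129 + 5.5Pb, so Pb = 122.
Sellers receive Ps = 122 + 42 = 164; x' = 1410 − 5·122 = 800.
Government outlay = subsidy × quantity = 42 × 800 = 33600.

Government cost = £33600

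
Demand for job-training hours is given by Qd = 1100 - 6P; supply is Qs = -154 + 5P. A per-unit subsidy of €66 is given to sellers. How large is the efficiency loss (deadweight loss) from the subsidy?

Deadweight loss = €5940

Pre-subsidy: 1100 - 6P = -154 + 5P gives P* = 114, Q* = 416.
With the subsidy, sellers receive Ps = Pb + 66 for each unit, where Pb is the price buyers pay.
Supply in terms of Pb becomes Qs = -154 + 5(Pb + 66) = 176 + 5Pb. Setting this equal to demand: 1100 - 6Pb = 176 + 5Pb, so Pb = 84.
Sellers receive Ps = 84 + 66 = 150; Q' = 1100 − 6·84 = 596.
The subsidy expands output by 596 − 416 = 180 past the efficient level; on those units the gap between marginal cost and willingness to pay runs from 0 up to 66.
DWL = ½ × 66 × 180 = 5940.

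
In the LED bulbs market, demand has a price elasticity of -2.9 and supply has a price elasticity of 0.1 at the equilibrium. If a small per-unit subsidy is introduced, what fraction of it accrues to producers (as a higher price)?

Producer share = 29/30

For a small subsidy around the equilibrium, the benefit split depends on the relative slopes, which at a point are proportional to the elasticities.
Buyer share = εs/(εs + |εd|) = 0.1/(0.1 + 2.9) = 1/30; seller share = |εd|/(εs + |εd|) = 29/30.
So producers capture 29/30 of the subsidy.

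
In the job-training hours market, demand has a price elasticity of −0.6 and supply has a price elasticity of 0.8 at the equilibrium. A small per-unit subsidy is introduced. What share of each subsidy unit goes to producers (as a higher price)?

Producer share = 3/7

For a small subsidy around the equilibrium, the benefit split depends on the relative slopes, which at a point are proportional to the elasticities.
Buyer share = εs/(εs + |εd|) = 0.8/(0.8 + 0.6) = 4/7; seller share = |εd|/(εs + |εd|) = 3/7.
So producers capture 3/7 of the subsidy.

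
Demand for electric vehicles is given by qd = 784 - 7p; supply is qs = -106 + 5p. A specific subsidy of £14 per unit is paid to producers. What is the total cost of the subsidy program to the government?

Government cost = 12838/3

Pre-subsidy: 784 - 7p = -106 + 5p gives p* = 445/6, q* = 1589/6.
With the subsidy, sellers receive ps = pb + 14 for each unit, where pb is the price buyers pay.
Supply in terms of pb becomes qs = -106 + 5(pb + 14) = -36 + 5pb. Setting this equal to demand: 784 - 7pb = -36 + 5pb, so pb = 205/3.
Sellers receive ps = 205/3 + 14 = 247/3; q' = 784 − 7·(205/3) = 917/3.
Government outlay = subsidy × quantity = 14 × 917/3 = 12838/3.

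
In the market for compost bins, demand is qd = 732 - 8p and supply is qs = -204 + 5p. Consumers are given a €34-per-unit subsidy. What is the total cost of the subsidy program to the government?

Government cost = 115192/13

Pre-subsidy: 732 - 8p = -204 + 5p gives p* = 72, q* = 156.
With the rebate, buyers effectively pay pb = ps − 34, where ps is the price sellers receive.
Demand in terms of ps becomes qd = 732 − 8(ps − 34) = 1004 - 8ps. Setting this equal to supply: 1004 - 8ps = -204 + 5ps, so ps = 1208/13.
Buyers pay pb = 1208/13 − 34 = 766/13; q' = -204 + 5·(1208/13) = 3388/13.
Government outlay = subsidy × quantity = 34 × 3388/13 = 115192/13.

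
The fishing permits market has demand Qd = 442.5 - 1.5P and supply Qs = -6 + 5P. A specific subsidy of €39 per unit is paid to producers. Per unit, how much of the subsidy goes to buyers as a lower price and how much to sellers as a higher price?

Pre-subsidy: 442.5 - 1.5P = -6 + 5P gives P* = 69, Q* = 339.
With the subsidy, sellers receive Ps = Pb + 39 for each unit, where Pb is the price buyers pay.
Supply in terms of Pb becomes Qs = -6 + 5(Pb + 39) = 189 + 5Pb. Setting this equal to demand: 442.5 - 1.5Pb = 189 + 5Pb, so Pb = 39.
Sellers receive Ps = 39 + 39 = 78; Q' = 442.5 − 1.5·39 = 384.
Buyers' price falls by P* − Pb = 69 − 39 = 30; sellers' price rises by Ps − P* = 78 − 69 = 9.

Buyers gain €30 per unit; sellers gain €9 per unit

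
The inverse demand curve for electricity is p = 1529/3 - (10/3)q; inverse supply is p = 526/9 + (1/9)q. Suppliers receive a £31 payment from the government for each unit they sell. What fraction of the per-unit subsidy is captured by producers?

Producer share = 1/31

Pre-subsidy: 1529/3 - (10/3)q = 526/9 + (1/9)q gives q* = 131 and p* = 73.
With the subsidy, sellers receive ps = pb + 31 for each unit, where pb is the price buyers pay.
On the curves, pb = 1529/3 - (10/3)q and ps = 526/9 + (1/9)q; the wedge ps − pb = 31 gives 526/9 + (1/9)q − (1529/3 - (10/3)q) = 31, so q' = 140.
Then pb = 1529/3 − (10/3)·140 = 43 and ps = 526/9 + (1/9)·140 = 74.
Buyers' price falls by p* − pb = 73 − 43 = 30; sellers' price rises by ps − p* = 74 − 73 = 1.
So producers capture 1/31 = 1/31 of each unit of subsidy.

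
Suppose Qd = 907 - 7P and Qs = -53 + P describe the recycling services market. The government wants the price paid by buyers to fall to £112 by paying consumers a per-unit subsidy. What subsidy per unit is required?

At a buyer price of 112, quantity demanded is 907 − 7·112 = 123.
Sellers supply 123 only when they receive Ps with -53 + 1·Ps = 123, i.e. Ps = 176.
s = Ps − Pb = 176 − 112 = 64.

Required subsidy s = £64 per unit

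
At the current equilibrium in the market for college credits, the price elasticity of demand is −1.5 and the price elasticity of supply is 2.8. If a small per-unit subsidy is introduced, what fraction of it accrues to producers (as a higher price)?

For a small subsidy around the equilibrium, the benefit split depends on the relative slopes, which at a point are proportional to the elasticities.
Buyer share = εs/(εs + |εd|) = 2.8/(2.8 + 1.5) = 28/43; seller share = |εd|/(εs + |εd|) = 15/43.
So producers capture 15/43 of the subsidy.

Producer share = 15/43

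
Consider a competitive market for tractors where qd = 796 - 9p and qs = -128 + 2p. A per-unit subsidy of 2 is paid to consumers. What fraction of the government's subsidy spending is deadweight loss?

Pre-subsidy: 796 - 9p = -128 + 2p gives p* = 84, q* = 40.
With the rebate, buyers effectively pay pb = ps − 2, where ps is the price sellers receive.
Demand in terms of ps becomes qd = 796 − 9(ps − 2) = 814 - 9ps. Setting this equal to supply: 814 - 9ps = -128 + 2ps, so ps = 942/11.
Buyers pay pb = 942/11 − 2 = 920/11; q' = -128 + 2·(942/11) = 476/11.
ΔCS = ½(40 + 476/11)(84 − 920/11) = 1832/121; ΔPS = ½(40 + 476/11)(942/11 − 84) = 8244/121.
Government spending = 2 × 476/11 = 952/11.
DWL = ½ × 2 × (476/11 − 40) = 36/11; fraction = (36/11) / (952/11) = 9/238.

DWL / government spending = 9/238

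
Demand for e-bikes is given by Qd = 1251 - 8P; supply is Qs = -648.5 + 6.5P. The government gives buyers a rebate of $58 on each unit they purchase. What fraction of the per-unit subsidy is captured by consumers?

Consumer share = 13/29

Pre-subsidy: 1251 - 8P = -648.5 + 6.5P gives P* = 131, Q* = 203.
With the rebate, buyers effectively pay Pb = Ps − 58, where Ps is the price sellers receive.
Demand in terms of Ps becomes Qd = 1251 − 8(Ps − 58) = 1715 - 8Ps. Setting this equal to supply: 1715 - 8Ps = -648.5 + 6.5Ps, so Ps = 163.
Buyers pay Pb = 163 − 58 = 105; Q' = -648.5 + 6.5·163 = 411.
Buyers' price falls by P* − Pb = 131 − 105 = 26; sellers' price rises by Ps − P* = 163 − 131 = 32.
So consumers capture 26/58 = 13/29 of each unit of subsidy.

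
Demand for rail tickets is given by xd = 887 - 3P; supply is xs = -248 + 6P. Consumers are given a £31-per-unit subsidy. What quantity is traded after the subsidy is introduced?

Pre-subsidy: 887 - 3P = -248 + 6P gives P* = 1135/9, x* = 1526/3.
With the rebate, buyers effectively pay Pb = Ps − 31, where Ps is the price sellers receive.
Demand in terms of Ps becomes xd = 887 − 3(Ps − 31) = 980 - 3Ps. Setting this equal to supply: 980 - 3Ps = -248 + 6Ps, so Ps = 1228/9.
Buyers pay Pb = 1228/9 − 31 = 949/9; x' = -248 + 6·(1228/9) = 1712/3.

x' = 1712/3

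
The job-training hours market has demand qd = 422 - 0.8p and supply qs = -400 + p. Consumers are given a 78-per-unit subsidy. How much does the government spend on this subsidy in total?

Government cost = 7124

Pre-subsidy: 422 - 0.8p = -400 + p gives p* = 1370/3, q* = 170/3.
With the rebate, buyers effectively pay pb = ps − 78, where ps is the price sellers receive.
Demand in terms of ps becomes qd = 422 − 0.8(ps − 78) = 484.4 - 0.8ps. Setting this equal to supply: 484.4 - 0.8ps = -400 + ps, so ps = 1474/3.
Buyers pay pb = 1474/3 − 78 = 1240/3; q' = -400 + 1·(1474/3) = 274/3.
Government outlay = subsidy × quantity = 78 × 274/3 = 7124.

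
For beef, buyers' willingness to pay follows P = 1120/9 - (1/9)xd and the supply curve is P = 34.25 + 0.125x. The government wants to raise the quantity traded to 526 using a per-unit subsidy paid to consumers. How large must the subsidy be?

Required subsidy s = 34 per unit

At x = 526, from the demand curve buyers pay Pb = 1120/9 − (1/9)·526 = 66; from the supply curve sellers need Ps = 34.25 + 0.125·526 = 100.
The subsidy must fill the gap: s = Ps − Pb = 100 − 66 = 34.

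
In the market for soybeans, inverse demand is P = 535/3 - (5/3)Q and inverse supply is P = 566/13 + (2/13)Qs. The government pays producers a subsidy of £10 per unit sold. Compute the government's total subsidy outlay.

Government cost = 56470/71

Pre-subsidy: 535/3 - (5/3)Q = 566/13 + (2/13)Q gives Q* = 5257/71 and P* = 3900/71.
With the subsidy, sellers receive Ps = Pb + 10 for each unit, where Pb is the price buyers pay.
On the curves, Pb = 535/3 - (5/3)Q and Ps = 566/13 + (2/13)Q; the wedge Ps − Pb = 10 gives 566/13 + (2/13)Q − (535/3 - (5/3)Q) = 10, so Q' = 5647/71.
Then Pb = 535/3 − (5/3)·(5647/71) = 3250/71 and Ps = 566/13 + (2/13)·(5647/71) = 3960/71.
Government outlay = subsidy × quantity = 10 × 5647/71 = 56470/71.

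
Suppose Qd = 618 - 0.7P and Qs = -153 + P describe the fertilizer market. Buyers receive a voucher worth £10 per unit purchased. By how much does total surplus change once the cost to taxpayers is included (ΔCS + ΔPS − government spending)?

Pre-subsidy: 618 - 0.7P = -153 + P gives P* = 7710/17, Q* = 5109/17.
With the rebate, buyers effectively pay Pb = Ps − 10, where Ps is the price sellers receive.
Demand in terms of Ps becomes Qd = 618 − 0.7(Ps − 10) = 625 - 0.7Ps. Setting this equal to supply: 625 - 0.7Ps = -153 + Ps, so Ps = 7780/17.
Buyers pay Pb = 7780/17 − 10 = 7610/17; Q' = -153 + 1·(7780/17) = 5179/17.
ΔCS = ½(5109/17 + 5179/17)(7710/17 − 7610/17) = 514400/289; ΔPS = ½(5109/17 + 5179/17)(7780/17 − 7710/17) = 360080/289.
Government spending = 10 × 5179/17 = 51790/17.
Net change = 514400/289 + 360080/289 − 51790/17 = -350/17. The loss equals the DWL triangle ½·10·70/17.

Net change in total surplus = -350/17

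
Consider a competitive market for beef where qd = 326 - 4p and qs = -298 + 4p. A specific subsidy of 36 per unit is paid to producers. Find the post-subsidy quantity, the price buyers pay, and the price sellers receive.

q' = 86; buyers pay 60; sellers receive 96

Pre-subsidy: 326 - 4p = -298 + 4p gives p* = 78, q* = 14.
With the subsidy, sellers receive ps = pb + 36 for each unit, where pb is the price buyers pay.
Supply in terms of pb becomes qs = -298 + 4(pb + 36) = -154 + 4pb. Setting this equal to demand: 326 - 4pb = -154 + 4pb, so pb = 60.
Sellers receive ps = 60 + 36 = 96; q' = 326 − 4·60 = 86.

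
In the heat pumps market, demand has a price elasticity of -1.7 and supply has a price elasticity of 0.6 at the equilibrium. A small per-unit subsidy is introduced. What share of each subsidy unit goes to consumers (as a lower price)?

For a small subsidy around the equilibrium, the benefit split depends on the relative slopes, which at a point are proportional to the elasticities.
Buyer share = εs/(εs + |εd|) = 0.6/(0.6 + 1.7) = 6/23; seller share = |εd|/(εs + |εd|) = 17/23.

Consumer share = 6/23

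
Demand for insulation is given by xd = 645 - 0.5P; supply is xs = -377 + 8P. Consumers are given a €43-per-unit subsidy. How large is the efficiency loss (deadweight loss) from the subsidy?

Pre-subsidy: 645 - 0.5P = -377 + 8P gives P* = 2044/17, x* = 9943/17.
With the rebate, buyers effectively pay Pb = Ps − 43, where Ps is the price sellers receive.
Demand in terms of Ps becomes xd = 645 − 0.5(Ps − 43) = 666.5 - 0.5Ps. Setting this equal to supply: 666.5 - 0.5Ps = -377 + 8Ps, so Ps = 2087/17.
Buyers pay Pb = 2087/17 − 43 = 1356/17; x' = -377 + 8·(2087/17) = 10287/17.
The subsidy expands output by 10287/17 − 9943/17 = 344/17 past the efficient level; on those units the gap between marginal cost and willingness to pay runs from 0 up to 43.
DWL = ½ × 43 × 344/17 = 7396/17.

Deadweight loss = 7396/17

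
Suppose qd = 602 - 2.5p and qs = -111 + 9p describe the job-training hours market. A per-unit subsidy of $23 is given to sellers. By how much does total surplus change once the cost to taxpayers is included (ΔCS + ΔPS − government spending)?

Net change in total surplus = -$517.5

Pre-subsidy: 602 - 2.5p = -111 + 9p gives p* = 62, q* = 447.
With the subsidy, sellers receive ps = pb + 23 for each unit, where pb is the price buyers pay.
Supply in terms of pb becomes qs = -111 + 9(pb + 23) = 96 + 9pb. Setting this equal to demand: 602 - 2.5pb = 96 + 9pb, so pb = 44.
Sellers receive ps = 44 + 23 = 67; q' = 602 − 2.5·44 = 492.
ΔCS = ½(447 + 492)(62 − 44) = 8451; ΔPS = ½(447 + 492)(67 − 62) = 2347.5.
Government spending = 23 × 492 = 11316.
Net change = 8451 + 2347.5 − 11316 = -517.5. The loss equals the DWL triangle ½·23·45.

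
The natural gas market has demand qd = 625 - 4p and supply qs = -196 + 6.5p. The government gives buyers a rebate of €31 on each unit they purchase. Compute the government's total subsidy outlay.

Government cost = €12059

Pre-subsidy: 625 - 4p = -196 + 6.5p gives p* = 1642/21, q* = 6557/21.
With the rebate, buyers effectively pay pb = ps − 31, where ps is the price sellers receive.
Demand in terms of ps becomes qd = 625 − 4(ps − 31) = 749 - 4ps. Setting this equal to supply: 749 - 4ps = -196 + 6.5ps, so ps = 90.
Buyers pay pb = 90 − 31 = 59; q' = -196 + 6.5·90 = 389.
Government outlay = subsidy × quantity = 31 × 389 = 12059.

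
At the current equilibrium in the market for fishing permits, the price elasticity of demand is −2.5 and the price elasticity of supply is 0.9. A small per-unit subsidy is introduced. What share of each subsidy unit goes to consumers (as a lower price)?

Consumer share = 9/34

For a small subsidy around the equilibrium, the benefit split depends on the relative slopes, which at a point are proportional to the elasticities.
Buyer share = εs/(εs + |εd|) = 0.9/(0.9 + 2.5) = 9/34; seller share = |εd|/(εs + |εd|) = 25/34.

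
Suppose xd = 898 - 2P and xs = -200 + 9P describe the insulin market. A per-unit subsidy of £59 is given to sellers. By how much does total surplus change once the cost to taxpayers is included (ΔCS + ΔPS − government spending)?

Pre-subsidy: 898 - 2P = -200 + 9P gives P* = 1098/11, x* = 7682/11.
With the subsidy, sellers receive Ps = Pb + 59 for each unit, where Pb is the price buyers pay.
Supply in terms of Pb becomes xs = -200 + 9(Pb + 59) = 331 + 9Pb. Setting this equal to demand: 898 - 2Pb = 331 + 9Pb, so Pb = 567/11.
Sellers receive Ps = 567/11 + 59 = 1216/11; x' = 898 − 2·(567/11) = 8744/11.
ΔCS = ½(7682/11 + 8744/11)(1098/11 − 567/11) = 4361103/121; ΔPS = ½(7682/11 + 8744/11)(1216/11 − 1098/11) = 969134/121.
Government spending = 59 × 8744/11 = 515896/11.
Net change = 4361103/121 + 969134/121 − 515896/11 = -31329/11. The loss equals the DWL triangle ½·59·1062/11.

Net change in total surplus = -31329/11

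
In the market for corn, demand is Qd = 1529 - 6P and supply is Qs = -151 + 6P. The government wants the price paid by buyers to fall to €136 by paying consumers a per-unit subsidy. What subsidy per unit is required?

Required subsidy s = €8 per unit

At a buyer price of 136, quantity demanded is 1529 − 6·136 = 713.
Sellers supply 713 only when they receive Ps with -151 + 6·Ps = 713, i.e. Ps = 144.
s = Ps − Pb = 144 − 136 = 8.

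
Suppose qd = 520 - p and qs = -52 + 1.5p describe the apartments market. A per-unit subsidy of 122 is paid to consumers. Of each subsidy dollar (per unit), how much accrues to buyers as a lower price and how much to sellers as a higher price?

Buyers gain 73.2 per unit; sellers gain 48.8 per unit

Pre-subsidy: 520 - p = -52 + 1.5p gives p* = 228.8, q* = 291.2.
With the rebate, buyers effectively pay pb = ps − 122, where ps is the price sellers receive.
Demand in terms of ps becomes qd = 520 − 1(ps − 122) = 642 - ps. Setting this equal to supply: 642 - ps = -52 + 1.5ps, so ps = 277.6.
Buyers pay pb = 277.6 − 122 = 155.6; q' = -52 + 1.5·277.6 = 364.4.
Buyers' price falls by p* − pb = 228.8 − 155.6 = 73.2; sellers' price rises by ps − p* = 277.6 − 228.8 = 48.8.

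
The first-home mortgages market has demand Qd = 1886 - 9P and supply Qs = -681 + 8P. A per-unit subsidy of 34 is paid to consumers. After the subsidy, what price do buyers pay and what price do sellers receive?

Buyers pay 135; sellers receive 169

Pre-subsidy: 1886 - 9P = -681 + 8P gives P* = 151, Q* = 527.
With the rebate, buyers effectively pay Pb = Ps − 34, where Ps is the price sellers receive.
Demand in terms of Ps becomes Qd = 1886 − 9(Ps − 34) = 2192 - 9Ps. Setting this equal to supply: 2192 - 9Ps = -681 + 8Ps, so Ps = 169.
Buyers pay Pb = 169 − 34 = 135; Q' = -681 + 8·169 = 671.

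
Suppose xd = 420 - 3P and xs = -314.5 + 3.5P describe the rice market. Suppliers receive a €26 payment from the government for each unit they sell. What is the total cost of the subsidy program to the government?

Pre-subsidy: 420 - 3P = -314.5 + 3.5P gives P* = 113, x* = 81.
With the subsidy, sellers receive Ps = Pb + 26 for each unit, where Pb is the price buyers pay.
Supply in terms of Pb becomes xs = -314.5 + 3.5(Pb + 26) = -223.5 + 3.5Pb. Setting this equal to demand: 420 - 3Pb = -223.5 + 3.5Pb, so Pb = 99.
Sellers receive Ps = 99 + 26 = 125; x' = 420 − 3·99 = 123.
Government outlay = subsidy × quantity = 26 × 123 = 3198.

Government cost = €3198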